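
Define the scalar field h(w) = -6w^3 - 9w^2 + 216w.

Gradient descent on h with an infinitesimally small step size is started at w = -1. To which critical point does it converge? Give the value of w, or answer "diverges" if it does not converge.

h'(w) = -18(w - 3)(w + 4), so h'(-1) = 216.
Gradient descent moves in the -h' direction, i.e. w is decreasing.
The nearest critical point in that direction is w = -4, where h'' = 126 > 0 (a local minimum). The iterate converges there.

-4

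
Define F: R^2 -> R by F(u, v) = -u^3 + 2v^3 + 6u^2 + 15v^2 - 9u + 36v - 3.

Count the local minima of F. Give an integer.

1

F separates as a function of u plus a function of v, so ∇F=0 decouples.
∂F/∂u = -3(u - 3)(u - 1) = 0 at u ∈ {1, 3}; ∂F/∂v = 6(v + 2)(v + 3) = 0 at v ∈ {-3, -2}.
The Hessian is diagonal: diag(F_uu, F_vv). Second derivatives: F_uu(1)=6, F_uu(3)=-6; F_vv(-3)=-6, F_vv(-2)=6.
Local minima occur where both diagonal entries positive: (1, -2). Count: 1.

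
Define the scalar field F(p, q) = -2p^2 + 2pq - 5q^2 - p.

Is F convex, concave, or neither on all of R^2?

concave

F is quadratic, so its Hessian is the constant matrix H = [[-4, 2], [2, -10]].
det(H) = 36, tr(H) = -14.
det(H) > 0 and tr(H) < 0, so H is negative definite everywhere: concave.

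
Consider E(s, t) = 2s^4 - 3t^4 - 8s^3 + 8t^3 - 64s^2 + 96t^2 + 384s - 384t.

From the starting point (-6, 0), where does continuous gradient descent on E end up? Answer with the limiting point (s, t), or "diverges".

E is separable, so gradient descent decouples: s follows -∂E/∂s, t follows -∂E/∂t.
∂E/∂s = 8(s - 4)(s - 3)(s + 4); at s=-6 this is -1440, so s increases.
∂E/∂t = -12(t - 4)(t - 2)(t + 4); at t=0 this is -384, so t increases.
s converges to its nearest critical value -4 (a local min of the s-part); t converges to 2. The iterate converges to (-4, 2).

(-4, 2)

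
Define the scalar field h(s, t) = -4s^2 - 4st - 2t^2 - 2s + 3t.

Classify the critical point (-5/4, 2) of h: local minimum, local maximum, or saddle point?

local maximum

The Hessian of h is constant: H = [[-8, -4], [-4, -4]].
det(H) = (-8)·(-4) − (-4)² = 16.
det(H) > 0 and tr(H) = -12 < 0, so H is negative definite and the point is a local maximum.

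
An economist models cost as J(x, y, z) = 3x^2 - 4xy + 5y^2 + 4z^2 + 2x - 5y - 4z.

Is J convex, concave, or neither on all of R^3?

convex

J is quadratic, so its Hessian is the constant matrix H = [[6, -4, 0], [-4, 10, 0], [0, 0, 8]].
Leading principal minors: 6, 44, 352.
All positive ⇒ H ≻ 0 ⇒ convex.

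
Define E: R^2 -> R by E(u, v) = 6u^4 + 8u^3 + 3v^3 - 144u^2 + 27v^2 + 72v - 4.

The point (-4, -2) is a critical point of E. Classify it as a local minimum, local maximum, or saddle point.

local minimum

The mixed partial ∂²E/∂u∂v is 0, so the Hessian at any point is diag(E_uu, E_vv) = diag(24(3u^2 + 2u - 12), 18(v + 3)).
At (-4, -2): H = diag(672, 18).
Both eigenvalues are positive, so H is positive definite: a local minimum.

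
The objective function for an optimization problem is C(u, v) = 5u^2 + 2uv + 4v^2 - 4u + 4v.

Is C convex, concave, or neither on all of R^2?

C is quadratic, so its Hessian is the constant matrix H = [[10, 2], [2, 8]].
det(H) = 76, tr(H) = 18.
det(H) > 0 and tr(H) > 0, so H is positive definite everywhere: convex.

convex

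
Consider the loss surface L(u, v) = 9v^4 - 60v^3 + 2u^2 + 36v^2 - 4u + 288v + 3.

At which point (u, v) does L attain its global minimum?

L(u,v) separates as P(u) + Q(v) + 3, so its minimum is min P + min Q + 3.
P'(u) = 4u - 4 vanishes at u ∈ {1}; Q'(v) = 36(v - 4)(v - 2)(v + 1) vanishes at v ∈ {-1, 2, 4}.
Local minima of P (where P''>0): P(1)=-2. Local minima of Q: Q(-1)=-183, Q(4)=192.
So the global minimum of L is P(1) + Q(-1) + 3 = -2 − 183 + 3 = -182, attained at (1, -1).

(1, -1)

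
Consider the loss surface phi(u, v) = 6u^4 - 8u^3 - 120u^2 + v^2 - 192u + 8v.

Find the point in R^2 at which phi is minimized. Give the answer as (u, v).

(4, -4)

phi(u,v) separates as P(u) + Q(v), so its minimum is min P + min Q.
P'(u) = 24(u - 4)(u + 1)(u + 2) vanishes at u ∈ {-2, -1, 4}; Q'(v) = 2v + 8 vanishes at v ∈ {-4}.
Local minima of P (where P''>0): P(-2)=64, P(4)=-1664. Local minima of Q: Q(-4)=-16.
So the global minimum of phi is P(4) + Q(-4) = -1664 − 16 = -1680, attained at (4, -4).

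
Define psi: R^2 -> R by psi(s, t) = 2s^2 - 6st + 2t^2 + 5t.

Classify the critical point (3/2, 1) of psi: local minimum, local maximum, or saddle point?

The Hessian of psi is constant: H = [[4, -6], [-6, 4]].
det(H) = 4·4 − (-6)² = -20.
Since det(H) < 0, H is indefinite and the critical point is a saddle point.

saddle point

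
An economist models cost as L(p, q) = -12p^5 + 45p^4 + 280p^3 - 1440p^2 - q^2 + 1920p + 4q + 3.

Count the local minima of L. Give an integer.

0

L separates as a function of p plus a function of q, so ∇L=0 decouples.
∂L/∂p = -60(p - 4)(p - 2)(p - 1)(p + 4) = 0 at p ∈ {-4, 1, 2, 4}; ∂L/∂q = -2(q - 2) = 0 at q ∈ {2}.
The Hessian is diagonal: diag(L_pp, L_qq). Second derivatives: L_pp(-4)=14400, L_pp(1)=-900, L_pp(2)=720, L_pp(4)=-2880; L_qq(2)=-2.
Local minima occur where both diagonal entries positive: none. Count: 0.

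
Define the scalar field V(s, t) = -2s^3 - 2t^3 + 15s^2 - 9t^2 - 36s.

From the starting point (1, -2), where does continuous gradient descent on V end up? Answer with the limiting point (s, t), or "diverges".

V is separable, so gradient descent decouples: s follows -∂V/∂s, t follows -∂V/∂t.
∂V/∂s = -6(s - 3)(s - 2); at s=1 this is -12, so s increases.
∂V/∂t = -6t(t + 3); at t=-2 this is 12, so t decreases.
s converges to its nearest critical value 2 (a local min of the s-part); t converges to -3. The iterate converges to (2, -3).

(2, -3)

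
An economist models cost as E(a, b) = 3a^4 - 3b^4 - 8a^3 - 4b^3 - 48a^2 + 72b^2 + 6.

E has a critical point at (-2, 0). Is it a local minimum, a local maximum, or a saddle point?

The mixed partial ∂²E/∂a∂b is 0, so the Hessian at any point is diag(E_aa, E_bb) = diag(12(3a^2 - 4a - 8), 12(-3b^2 - 2b + 12)).
At (-2, 0): H = diag(144, 144).
Both eigenvalues are positive, so H is positive definite: a local minimum.

local minimum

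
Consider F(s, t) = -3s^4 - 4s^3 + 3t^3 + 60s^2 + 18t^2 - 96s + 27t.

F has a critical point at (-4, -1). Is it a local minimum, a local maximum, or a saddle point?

The mixed partial ∂²F/∂s∂t is 0, so the Hessian at any point is diag(F_ss, F_tt) = diag(12(-3s^2 - 2s + 10), 18(t + 2)).
At (-4, -1): H = diag(-360, 18).
The eigenvalues have opposite signs, so H is indefinite: a saddle point.

saddle point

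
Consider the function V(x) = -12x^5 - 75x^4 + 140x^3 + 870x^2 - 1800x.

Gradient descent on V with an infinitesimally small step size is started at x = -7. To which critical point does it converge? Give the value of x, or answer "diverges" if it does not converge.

-5

V'(x) = -60(x - 2)(x - 1)(x + 3)(x + 5), so V'(-7) = -34560.
Gradient descent moves in the -V' direction, i.e. x is increasing.
The nearest critical point in that direction is x = -5, where V'' = 5040 > 0 (a local minimum). The iterate converges there.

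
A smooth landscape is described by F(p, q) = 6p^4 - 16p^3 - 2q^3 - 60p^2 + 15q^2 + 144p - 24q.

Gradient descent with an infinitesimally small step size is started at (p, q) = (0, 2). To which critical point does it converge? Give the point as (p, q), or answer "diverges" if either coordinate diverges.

(-2, 1)

F is separable, so gradient descent decouples: p follows -∂F/∂p, q follows -∂F/∂q.
∂F/∂p = 24(p - 3)(p - 1)(p + 2); at p=0 this is 144, so p decreases.
∂F/∂q = -6(q - 4)(q - 1); at q=2 this is 12, so q decreases.
p converges to its nearest critical value -2 (a local min of the p-part); q converges to 1. The iterate converges to (-2, 1).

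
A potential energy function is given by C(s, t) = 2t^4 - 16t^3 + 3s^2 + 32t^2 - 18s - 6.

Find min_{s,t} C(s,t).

-33

C(s,t) separates as P(s) + Q(t) − 6, so its minimum is min P + min Q − 6.
P'(s) = 6s - 18 vanishes at s ∈ {3}; Q'(t) = 8t(t - 4)(t - 2) vanishes at t ∈ {0, 2, 4}.
Local minima of P (where P''>0): P(3)=-27. Local minima of Q: Q(0)=0, Q(4)=0.
So the global minimum of C is P(3) + Q(0) − 6 = -27 + 0 − 6 = -33, attained at (3, 0).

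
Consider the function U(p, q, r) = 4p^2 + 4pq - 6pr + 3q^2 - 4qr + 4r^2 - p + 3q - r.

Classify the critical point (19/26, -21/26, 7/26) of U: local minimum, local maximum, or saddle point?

local minimum

The Hessian is constant: H = [[8, 4, -6], [4, 6, -4], [-6, -4, 8]].
Leading principal minors: Δ₁ = 8, Δ₂ = 32, Δ₃ = 104.
All leading minors are positive, so H is positive definite: a local minimum.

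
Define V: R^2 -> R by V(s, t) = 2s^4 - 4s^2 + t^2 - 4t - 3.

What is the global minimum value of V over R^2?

-9

V(s,t) separates as P(s) + Q(t) − 3, so its minimum is min P + min Q − 3.
P'(s) = 8s(s - 1)(s + 1) vanishes at s ∈ {-1, 0, 1}; Q'(t) = 2(t - 2) vanishes at t ∈ {2}.
Local minima of P (where P''>0): P(-1)=-2, P(1)=-2. Local minima of Q: Q(2)=-4.
So the global minimum of V is P(-1) + Q(2) − 3 = -2 − 4 − 3 = -9, attained at (-1, 2).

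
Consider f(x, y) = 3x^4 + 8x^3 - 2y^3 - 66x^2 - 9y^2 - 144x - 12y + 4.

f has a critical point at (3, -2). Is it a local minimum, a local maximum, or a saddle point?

The mixed partial ∂²f/∂x∂y is 0, so the Hessian at any point is diag(f_xx, f_yy) = diag(12(3x^2 + 4x - 11), -6(2y + 3)).
At (3, -2): H = diag(336, 6).
Both eigenvalues are positive, so H is positive definite: a local minimum.

local minimum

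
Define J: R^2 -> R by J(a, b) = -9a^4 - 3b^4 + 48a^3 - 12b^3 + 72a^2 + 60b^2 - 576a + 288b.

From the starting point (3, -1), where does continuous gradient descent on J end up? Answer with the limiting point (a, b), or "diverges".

J is separable, so gradient descent decouples: a follows -∂J/∂a, b follows -∂J/∂b.
∂J/∂a = -36(a - 4)(a - 2)(a + 2); at a=3 this is 180, so a decreases.
∂J/∂b = -12(b - 3)(b + 2)(b + 4); at b=-1 this is 144, so b decreases.
a converges to its nearest critical value 2 (a local min of the a-part); b converges to -2. The iterate converges to (2, -2).

(2, -2)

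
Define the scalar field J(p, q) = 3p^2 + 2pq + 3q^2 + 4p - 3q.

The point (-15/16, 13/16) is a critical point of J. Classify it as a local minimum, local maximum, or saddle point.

local minimum

The Hessian of J is constant: H = [[6, 2], [2, 6]].
det(H) = 6·6 − 2² = 32.
det(H) > 0 and tr(H) = 12 > 0, so H is positive definite and the point is a local minimum.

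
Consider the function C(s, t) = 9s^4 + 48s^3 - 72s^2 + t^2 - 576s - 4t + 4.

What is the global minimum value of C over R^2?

-912

C(s,t) separates as P(s) + Q(t) + 4, so its minimum is min P + min Q + 4.
P'(s) = 36(s - 2)(s + 2)(s + 4) vanishes at s ∈ {-4, -2, 2}; Q'(t) = 2(t - 2) vanishes at t ∈ {2}.
Local minima of P (where P''>0): P(-4)=384, P(2)=-912. Local minima of Q: Q(2)=-4.
So the global minimum of C is P(2) + Q(2) + 4 = -912 − 4 + 4 = -912, attained at (2, 2).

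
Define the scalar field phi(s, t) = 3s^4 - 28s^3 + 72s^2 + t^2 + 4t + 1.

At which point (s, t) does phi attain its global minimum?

(0, -2)

phi(s,t) separates as P(s) + Q(t) + 1, so its minimum is min P + min Q + 1.
P'(s) = 12s(s - 4)(s - 3) vanishes at s ∈ {0, 3, 4}; Q'(t) = 2(t + 2) vanishes at t ∈ {-2}.
Local minima of P (where P''>0): P(0)=0, P(4)=128. Local minima of Q: Q(-2)=-4.
So the global minimum of phi is P(0) + Q(-2) + 1 = 0 − 4 + 1 = -3, attained at (0, -2).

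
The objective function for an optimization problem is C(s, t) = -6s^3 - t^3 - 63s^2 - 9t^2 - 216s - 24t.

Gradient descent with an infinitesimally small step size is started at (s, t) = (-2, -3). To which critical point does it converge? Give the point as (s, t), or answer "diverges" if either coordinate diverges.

C is separable, so gradient descent decouples: s follows -∂C/∂s, t follows -∂C/∂t.
∂C/∂s = -18(s + 3)(s + 4); at s=-2 this is -36, so s increases.
∂C/∂t = -3(t + 2)(t + 4); at t=-3 this is 3, so t decreases.
The s-coordinate has no critical point in that direction and runs off to infinity.

diverges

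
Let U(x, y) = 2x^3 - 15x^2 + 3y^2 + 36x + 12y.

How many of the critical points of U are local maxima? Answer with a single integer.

U separates as a function of x plus a function of y, so ∇U=0 decouples.
∂U/∂x = 6(x - 3)(x - 2) = 0 at x ∈ {2, 3}; ∂U/∂y = 6(y + 2) = 0 at y ∈ {-2}.
The Hessian is diagonal: diag(U_xx, U_yy). Second derivatives: U_xx(2)=-6, U_xx(3)=6; U_yy(-2)=6.
Local maxima occur where both diagonal entries negative: none. Count: 0.

0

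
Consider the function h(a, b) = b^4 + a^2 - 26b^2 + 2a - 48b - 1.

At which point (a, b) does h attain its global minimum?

(-1, 4)

h(a,b) separates as P(a) + Q(b) − 1, so its minimum is min P + min Q − 1.
P'(a) = 2a + 2 vanishes at a ∈ {-1}; Q'(b) = 4(b - 4)(b + 1)(b + 3) vanishes at b ∈ {-3, -1, 4}.
Local minima of P (where P''>0): P(-1)=-1. Local minima of Q: Q(-3)=-9, Q(4)=-352.
So the global minimum of h is P(-1) + Q(4) − 1 = -1 − 352 − 1 = -354, attained at (-1, 4).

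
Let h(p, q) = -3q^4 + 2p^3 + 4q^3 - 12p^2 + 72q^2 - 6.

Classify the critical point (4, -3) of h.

saddle point

The mixed partial ∂²h/∂p∂q is 0, so the Hessian at any point is diag(h_pp, h_qq) = diag(12(p - 2), 12(-3q^2 + 2q + 12)).
At (4, -3): H = diag(24, -252).
The eigenvalues have opposite signs, so H is indefinite: a saddle point.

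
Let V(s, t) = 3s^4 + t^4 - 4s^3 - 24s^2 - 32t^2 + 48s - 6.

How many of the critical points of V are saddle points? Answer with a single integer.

V separates as a function of s plus a function of t, so ∇V=0 decouples.
∂V/∂s = 12(s - 2)(s - 1)(s + 2) = 0 at s ∈ {-2, 1, 2}; ∂V/∂t = 4t(t - 4)(t + 4) = 0 at t ∈ {-4, 0, 4}.
The Hessian is diagonal: diag(V_ss, V_tt). Second derivatives: V_ss(-2)=144, V_ss(1)=-36, V_ss(2)=48; V_tt(-4)=128, V_tt(0)=-64, V_tt(4)=128.
Saddle points occur where the two diagonal entries have opposite signs: (-2, 0), (1, -4), (1, 4), (2, 0). Count: 4.

4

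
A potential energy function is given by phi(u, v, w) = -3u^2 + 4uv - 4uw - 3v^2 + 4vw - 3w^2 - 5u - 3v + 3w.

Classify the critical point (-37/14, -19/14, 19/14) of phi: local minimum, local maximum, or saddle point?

local maximum

The Hessian is constant: H = [[-6, 4, -4], [4, -6, 4], [-4, 4, -6]].
Leading principal minors: Δ₁ = -6, Δ₂ = 20, Δ₃ = -56.
The minors alternate sign starting negative (−, +, −), so H is negative definite: a local maximum.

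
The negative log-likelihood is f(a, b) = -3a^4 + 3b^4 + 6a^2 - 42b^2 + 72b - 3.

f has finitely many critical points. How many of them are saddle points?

f separates as a function of a plus a function of b, so ∇f=0 decouples.
∂f/∂a = -12a(a - 1)(a + 1) = 0 at a ∈ {-1, 0, 1}; ∂f/∂b = 12(b - 2)(b - 1)(b + 3) = 0 at b ∈ {-3, 1, 2}.
The Hessian is diagonal: diag(f_aa, f_bb). Second derivatives: f_aa(-1)=-24, f_aa(0)=12, f_aa(1)=-24; f_bb(-3)=240, f_bb(1)=-48, f_bb(2)=60.
Saddle points occur where the two diagonal entries have opposite signs: (-1, -3), (-1, 2), (0, 1), (1, -3), (1, 2). Count: 5.

5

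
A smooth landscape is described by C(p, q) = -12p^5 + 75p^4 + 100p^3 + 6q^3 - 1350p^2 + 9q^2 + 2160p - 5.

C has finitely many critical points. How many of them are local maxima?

C separates as a function of p plus a function of q, so ∇C=0 decouples.
∂C/∂p = -60(p - 4)(p - 3)(p - 1)(p + 3) = 0 at p ∈ {-3, 1, 3, 4}; ∂C/∂q = 18q(q + 1) = 0 at q ∈ {-1, 0}.
The Hessian is diagonal: diag(C_pp, C_qq). Second derivatives: C_pp(-3)=10080, C_pp(1)=-1440, C_pp(3)=720, C_pp(4)=-1260; C_qq(-1)=-18, C_qq(0)=18.
Local maxima occur where both diagonal entries negative: (1, -1), (4, -1). Count: 2.

2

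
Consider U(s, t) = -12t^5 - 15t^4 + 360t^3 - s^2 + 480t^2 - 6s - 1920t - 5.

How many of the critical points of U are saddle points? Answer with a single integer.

2

U separates as a function of s plus a function of t, so ∇U=0 decouples.
∂U/∂s = -2(s + 3) = 0 at s ∈ {-3}; ∂U/∂t = -60(t - 4)(t - 1)(t + 2)(t + 4) = 0 at t ∈ {-4, -2, 1, 4}.
The Hessian is diagonal: diag(U_ss, U_tt). Second derivatives: U_ss(-3)=-2; U_tt(-4)=4800, U_tt(-2)=-2160, U_tt(1)=2700, U_tt(4)=-8640.
Saddle points occur where the two diagonal entries have opposite signs: (-3, -4), (-3, 1). Count: 2.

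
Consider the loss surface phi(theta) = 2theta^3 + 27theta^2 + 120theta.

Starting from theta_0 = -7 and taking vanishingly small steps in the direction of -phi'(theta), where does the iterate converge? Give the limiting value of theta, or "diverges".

diverges

phi'(theta) = 6(theta + 4)(theta + 5), so phi'(-7) = 36.
Gradient descent moves in the -phi' direction, i.e. theta is decreasing.
There is no critical point below theta=-7, and phi' keeps the same sign, so the iterate runs off to −∞.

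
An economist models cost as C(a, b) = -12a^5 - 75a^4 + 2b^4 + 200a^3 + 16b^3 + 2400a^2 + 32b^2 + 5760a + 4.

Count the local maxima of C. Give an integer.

2

C separates as a function of a plus a function of b, so ∇C=0 decouples.
∂C/∂a = -60(a - 4)(a + 2)(a + 3)(a + 4) = 0 at a ∈ {-4, -3, -2, 4}; ∂C/∂b = 8b(b + 2)(b + 4) = 0 at b ∈ {-4, -2, 0}.
The Hessian is diagonal: diag(C_aa, C_bb). Second derivatives: C_aa(-4)=960, C_aa(-3)=-420, C_aa(-2)=720, C_aa(4)=-20160; C_bb(-4)=64, C_bb(-2)=-32, C_bb(0)=64.
Local maxima occur where both diagonal entries negative: (-3, -2), (4, -2). Count: 2.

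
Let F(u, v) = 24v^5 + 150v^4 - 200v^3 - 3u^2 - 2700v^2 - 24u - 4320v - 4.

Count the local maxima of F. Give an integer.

2

F separates as a function of u plus a function of v, so ∇F=0 decouples.
∂F/∂u = -6(u + 4) = 0 at u ∈ {-4}; ∂F/∂v = 120(v - 3)(v + 1)(v + 3)(v + 4) = 0 at v ∈ {-4, -3, -1, 3}.
The Hessian is diagonal: diag(F_uu, F_vv). Second derivatives: F_uu(-4)=-6; F_vv(-4)=-2520, F_vv(-3)=1440, F_vv(-1)=-2880, F_vv(3)=20160.
Local maxima occur where both diagonal entries negative: (-4, -4), (-4, -1). Count: 2.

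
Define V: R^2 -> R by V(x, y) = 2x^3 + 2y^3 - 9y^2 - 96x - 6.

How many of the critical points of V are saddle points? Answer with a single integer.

2

V separates as a function of x plus a function of y, so ∇V=0 decouples.
∂V/∂x = 6(x - 4)(x + 4) = 0 at x ∈ {-4, 4}; ∂V/∂y = 6y(y - 3) = 0 at y ∈ {0, 3}.
The Hessian is diagonal: diag(V_xx, V_yy). Second derivatives: V_xx(-4)=-48, V_xx(4)=48; V_yy(0)=-18, V_yy(3)=18.
Saddle points occur where the two diagonal entries have opposite signs: (-4, 3), (4, 0). Count: 2.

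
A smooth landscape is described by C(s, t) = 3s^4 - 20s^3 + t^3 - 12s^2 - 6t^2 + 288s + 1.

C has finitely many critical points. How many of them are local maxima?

1

C separates as a function of s plus a function of t, so ∇C=0 decouples.
∂C/∂s = 12(s - 4)(s - 3)(s + 2) = 0 at s ∈ {-2, 3, 4}; ∂C/∂t = 3t(t - 4) = 0 at t ∈ {0, 4}.
The Hessian is diagonal: diag(C_ss, C_tt). Second derivatives: C_ss(-2)=360, C_ss(3)=-60, C_ss(4)=72; C_tt(0)=-12, C_tt(4)=12.
Local maxima occur where both diagonal entries negative: (3, 0). Count: 1.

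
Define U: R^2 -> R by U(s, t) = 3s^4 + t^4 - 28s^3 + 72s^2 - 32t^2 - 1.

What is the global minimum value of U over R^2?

U(s,t) separates as P(s) + Q(t) − 1, so its minimum is min P + min Q − 1.
P'(s) = 12s(s - 4)(s - 3) vanishes at s ∈ {0, 3, 4}; Q'(t) = 4t(t - 4)(t + 4) vanishes at t ∈ {-4, 0, 4}.
Local minima of P (where P''>0): P(0)=0, P(4)=128. Local minima of Q: Q(-4)=-256, Q(4)=-256.
So the global minimum of U is P(0) + Q(-4) − 1 = 0 − 256 − 1 = -257, attained at (0, -4).

-257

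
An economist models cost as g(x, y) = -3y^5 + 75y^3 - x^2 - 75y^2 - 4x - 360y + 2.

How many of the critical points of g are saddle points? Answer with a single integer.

2

g separates as a function of x plus a function of y, so ∇g=0 decouples.
∂g/∂x = -2(x + 2) = 0 at x ∈ {-2}; ∂g/∂y = -15(y - 3)(y - 2)(y + 1)(y + 4) = 0 at y ∈ {-4, -1, 2, 3}.
The Hessian is diagonal: diag(g_xx, g_yy). Second derivatives: g_xx(-2)=-2; g_yy(-4)=1890, g_yy(-1)=-540, g_yy(2)=270, g_yy(3)=-420.
Saddle points occur where the two diagonal entries have opposite signs: (-2, -4), (-2, 2). Count: 2.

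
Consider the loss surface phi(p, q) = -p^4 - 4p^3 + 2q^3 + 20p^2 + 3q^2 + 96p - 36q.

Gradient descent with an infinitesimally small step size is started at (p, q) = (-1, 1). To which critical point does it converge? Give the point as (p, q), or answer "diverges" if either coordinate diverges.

phi is separable, so gradient descent decouples: p follows -∂phi/∂p, q follows -∂phi/∂q.
∂phi/∂p = -4(p - 3)(p + 2)(p + 4); at p=-1 this is 48, so p decreases.
∂phi/∂q = 6(q - 2)(q + 3); at q=1 this is -24, so q increases.
p converges to its nearest critical value -2 (a local min of the p-part); q converges to 2. The iterate converges to (-2, 2).

(-2, 2)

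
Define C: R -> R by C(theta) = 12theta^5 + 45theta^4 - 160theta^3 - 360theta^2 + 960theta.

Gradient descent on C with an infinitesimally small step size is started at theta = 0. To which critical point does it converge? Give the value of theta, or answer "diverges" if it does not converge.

-2

C'(theta) = 60(theta - 2)(theta - 1)(theta + 2)(theta + 4), so C'(0) = 960.
Gradient descent moves in the -C' direction, i.e. theta is decreasing.
The nearest critical point in that direction is theta = -2, where C'' = 1440 > 0 (a local minimum). The iterate converges there.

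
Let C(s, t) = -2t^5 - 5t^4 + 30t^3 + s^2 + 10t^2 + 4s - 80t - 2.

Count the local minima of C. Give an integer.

C separates as a function of s plus a function of t, so ∇C=0 decouples.
∂C/∂s = 2(s + 2) = 0 at s ∈ {-2}; ∂C/∂t = -10(t - 2)(t - 1)(t + 1)(t + 4) = 0 at t ∈ {-4, -1, 1, 2}.
The Hessian is diagonal: diag(C_ss, C_tt). Second derivatives: C_ss(-2)=2; C_tt(-4)=900, C_tt(-1)=-180, C_tt(1)=100, C_tt(2)=-180.
Local minima occur where both diagonal entries positive: (-2, -4), (-2, 1). Count: 2.

2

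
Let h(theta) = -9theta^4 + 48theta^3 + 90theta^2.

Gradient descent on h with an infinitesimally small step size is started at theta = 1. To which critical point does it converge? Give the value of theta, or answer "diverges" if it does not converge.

h'(theta) = -36theta(theta - 5)(theta + 1), so h'(1) = 288.
Gradient descent moves in the -h' direction, i.e. theta is decreasing.
The nearest critical point in that direction is theta = 0, where h'' = 180 > 0 (a local minimum). The iterate converges there.

0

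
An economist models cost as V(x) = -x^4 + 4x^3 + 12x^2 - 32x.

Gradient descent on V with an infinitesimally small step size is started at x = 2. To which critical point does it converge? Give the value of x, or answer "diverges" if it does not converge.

V'(x) = -4(x - 4)(x - 1)(x + 2), so V'(2) = 32.
Gradient descent moves in the -V' direction, i.e. x is decreasing.
The nearest critical point in that direction is x = 1, where V'' = 36 > 0 (a local minimum). The iterate converges there.

1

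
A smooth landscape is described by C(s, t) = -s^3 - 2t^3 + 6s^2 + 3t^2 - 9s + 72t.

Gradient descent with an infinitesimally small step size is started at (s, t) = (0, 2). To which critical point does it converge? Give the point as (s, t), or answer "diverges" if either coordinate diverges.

(1, -3)

C is separable, so gradient descent decouples: s follows -∂C/∂s, t follows -∂C/∂t.
∂C/∂s = -3(s - 3)(s - 1); at s=0 this is -9, so s increases.
∂C/∂t = -6(t - 4)(t + 3); at t=2 this is 60, so t decreases.
s converges to its nearest critical value 1 (a local min of the s-part); t converges to -3. The iterate converges to (1, -3).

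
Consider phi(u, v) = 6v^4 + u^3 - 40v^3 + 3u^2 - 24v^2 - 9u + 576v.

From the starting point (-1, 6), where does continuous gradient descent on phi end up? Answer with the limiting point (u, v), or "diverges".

(1, 4)

phi is separable, so gradient descent decouples: u follows -∂phi/∂u, v follows -∂phi/∂v.
∂phi/∂u = 3(u - 1)(u + 3); at u=-1 this is -12, so u increases.
∂phi/∂v = 24(v - 4)(v - 3)(v + 2); at v=6 this is 1152, so v decreases.
u converges to its nearest critical value 1 (a local min of the u-part); v converges to 4. The iterate converges to (1, 4).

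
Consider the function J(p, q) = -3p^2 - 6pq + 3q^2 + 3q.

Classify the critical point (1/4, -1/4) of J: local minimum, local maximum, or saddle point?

saddle point

The Hessian of J is constant: H = [[-6, -6], [-6, 6]].
det(H) = (-6)·6 − (-6)² = -72.
Since det(H) < 0, H is indefinite and the critical point is a saddle point.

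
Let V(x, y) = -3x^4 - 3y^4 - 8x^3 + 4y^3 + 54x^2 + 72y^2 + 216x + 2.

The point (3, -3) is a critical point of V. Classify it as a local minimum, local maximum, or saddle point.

The mixed partial ∂²V/∂x∂y is 0, so the Hessian at any point is diag(V_xx, V_yy) = diag(12(-3x^2 - 4x + 9), 12(-3y^2 + 2y + 12)).
At (3, -3): H = diag(-360, -252).
Both eigenvalues are negative, so H is negative definite: a local maximum.

local maximum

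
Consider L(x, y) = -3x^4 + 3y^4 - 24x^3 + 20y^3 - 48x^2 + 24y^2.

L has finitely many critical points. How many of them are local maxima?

2

L separates as a function of x plus a function of y, so ∇L=0 decouples.
∂L/∂x = -12x(x + 2)(x + 4) = 0 at x ∈ {-4, -2, 0}; ∂L/∂y = 12y(y + 1)(y + 4) = 0 at y ∈ {-4, -1, 0}.
The Hessian is diagonal: diag(L_xx, L_yy). Second derivatives: L_xx(-4)=-96, L_xx(-2)=48, L_xx(0)=-96; L_yy(-4)=144, L_yy(-1)=-36, L_yy(0)=48.
Local maxima occur where both diagonal entries negative: (-4, -1), (0, -1). Count: 2.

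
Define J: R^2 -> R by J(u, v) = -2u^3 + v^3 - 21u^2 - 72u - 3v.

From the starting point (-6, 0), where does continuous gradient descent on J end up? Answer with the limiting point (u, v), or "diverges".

J is separable, so gradient descent decouples: u follows -∂J/∂u, v follows -∂J/∂v.
∂J/∂u = -6(u + 3)(u + 4); at u=-6 this is -36, so u increases.
∂J/∂v = 3(v - 1)(v + 1); at v=0 this is -3, so v increases.
u converges to its nearest critical value -4 (a local min of the u-part); v converges to 1. The iterate converges to (-4, 1).

(-4, 1)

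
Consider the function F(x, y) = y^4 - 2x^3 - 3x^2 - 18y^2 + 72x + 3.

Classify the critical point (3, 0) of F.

local maximum

The mixed partial ∂²F/∂x∂y is 0, so the Hessian at any point is diag(F_xx, F_yy) = diag(-6(2x + 1), 12(y^2 - 3)).
At (3, 0): H = diag(-42, -36).
Both eigenvalues are negative, so H is negative definite: a local maximum.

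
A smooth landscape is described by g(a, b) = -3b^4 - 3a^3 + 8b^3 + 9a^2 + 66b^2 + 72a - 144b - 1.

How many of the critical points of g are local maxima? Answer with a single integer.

g separates as a function of a plus a function of b, so ∇g=0 decouples.
∂g/∂a = -9(a - 4)(a + 2) = 0 at a ∈ {-2, 4}; ∂g/∂b = -12(b - 4)(b - 1)(b + 3) = 0 at b ∈ {-3, 1, 4}.
The Hessian is diagonal: diag(g_aa, g_bb). Second derivatives: g_aa(-2)=54, g_aa(4)=-54; g_bb(-3)=-336, g_bb(1)=144, g_bb(4)=-252.
Local maxima occur where both diagonal entries negative: (4, -3), (4, 4). Count: 2.

2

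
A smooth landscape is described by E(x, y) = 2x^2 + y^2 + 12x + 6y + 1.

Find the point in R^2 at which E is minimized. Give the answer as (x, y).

(-3, -3)

E(x,y) separates as P(x) + Q(y) + 1, so its minimum is min P + min Q + 1.
P'(x) = 4x + 12 vanishes at x ∈ {-3}; Q'(y) = 2y + 6 vanishes at y ∈ {-3}.
Local minima of P (where P''>0): P(-3)=-18. Local minima of Q: Q(-3)=-9.
So the global minimum of E is P(-3) + Q(-3) + 1 = -18 − 9 + 1 = -26, attained at (-3, -3).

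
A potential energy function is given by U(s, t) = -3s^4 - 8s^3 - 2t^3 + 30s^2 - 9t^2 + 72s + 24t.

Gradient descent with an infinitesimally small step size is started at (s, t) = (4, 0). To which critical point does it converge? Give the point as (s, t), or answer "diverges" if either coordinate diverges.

diverges

U is separable, so gradient descent decouples: s follows -∂U/∂s, t follows -∂U/∂t.
∂U/∂s = -12(s - 2)(s + 1)(s + 3); at s=4 this is -840, so s increases.
∂U/∂t = -6(t - 1)(t + 4); at t=0 this is 24, so t decreases.
The s-coordinate has no critical point in that direction and runs off to infinity.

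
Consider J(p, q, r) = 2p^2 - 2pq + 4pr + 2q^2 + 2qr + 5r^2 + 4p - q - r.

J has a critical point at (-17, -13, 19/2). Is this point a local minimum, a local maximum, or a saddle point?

The Hessian is constant: H = [[4, -2, 4], [-2, 4, 2], [4, 2, 10]].
Leading principal minors: Δ₁ = 4, Δ₂ = 12, Δ₃ = 8.
All leading minors are positive, so H is positive definite: a local minimum.

local minimum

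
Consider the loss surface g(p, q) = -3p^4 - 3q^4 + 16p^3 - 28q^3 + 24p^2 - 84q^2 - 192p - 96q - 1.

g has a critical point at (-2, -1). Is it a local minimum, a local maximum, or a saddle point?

The mixed partial ∂²g/∂p∂q is 0, so the Hessian at any point is diag(g_pp, g_qq) = diag(12(-3p^2 + 8p + 4), -12(3q^2 + 14q + 14)).
At (-2, -1): H = diag(-288, -36).
Both eigenvalues are negative, so H is negative definite: a local maximum.

local maximum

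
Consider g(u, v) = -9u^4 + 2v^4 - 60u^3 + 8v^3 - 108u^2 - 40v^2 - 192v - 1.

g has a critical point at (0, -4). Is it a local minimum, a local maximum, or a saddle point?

saddle point

The mixed partial ∂²g/∂u∂v is 0, so the Hessian at any point is diag(g_uu, g_vv) = diag(-36(3u^2 + 10u + 6), 8(3v^2 + 6v - 10)).
At (0, -4): H = diag(-216, 112).
The eigenvalues have opposite signs, so H is indefinite: a saddle point.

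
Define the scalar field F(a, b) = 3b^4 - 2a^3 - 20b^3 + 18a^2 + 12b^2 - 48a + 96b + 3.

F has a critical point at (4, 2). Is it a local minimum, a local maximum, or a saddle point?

local maximum

The mixed partial ∂²F/∂a∂b is 0, so the Hessian at any point is diag(F_aa, F_bb) = diag(12(-a + 3), 12(3b^2 - 10b + 2)).
At (4, 2): H = diag(-12, -72).
Both eigenvalues are negative, so H is negative definite: a local maximum.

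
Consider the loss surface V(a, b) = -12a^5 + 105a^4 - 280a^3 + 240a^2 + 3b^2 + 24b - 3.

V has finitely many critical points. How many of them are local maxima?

0

V separates as a function of a plus a function of b, so ∇V=0 decouples.
∂V/∂a = -60a(a - 4)(a - 2)(a - 1) = 0 at a ∈ {0, 1, 2, 4}; ∂V/∂b = 6(b + 4) = 0 at b ∈ {-4}.
The Hessian is diagonal: diag(V_aa, V_bb). Second derivatives: V_aa(0)=480, V_aa(1)=-180, V_aa(2)=240, V_aa(4)=-1440; V_bb(-4)=6.
Local maxima occur where both diagonal entries negative: none. Count: 0.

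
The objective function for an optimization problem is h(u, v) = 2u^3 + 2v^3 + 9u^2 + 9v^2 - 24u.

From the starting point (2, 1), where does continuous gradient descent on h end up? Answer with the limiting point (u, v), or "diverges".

h is separable, so gradient descent decouples: u follows -∂h/∂u, v follows -∂h/∂v.
∂h/∂u = 6(u - 1)(u + 4); at u=2 this is 36, so u decreases.
∂h/∂v = 6v(v + 3); at v=1 this is 24, so v decreases.
u converges to its nearest critical value 1 (a local min of the u-part); v converges to 0. The iterate converges to (1, 0).

(1, 0)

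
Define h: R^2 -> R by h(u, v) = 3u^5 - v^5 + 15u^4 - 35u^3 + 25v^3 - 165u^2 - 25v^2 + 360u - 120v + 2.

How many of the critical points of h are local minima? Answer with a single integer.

h separates as a function of u plus a function of v, so ∇h=0 decouples.
∂h/∂u = 15(u - 2)(u - 1)(u + 3)(u + 4) = 0 at u ∈ {-4, -3, 1, 2}; ∂h/∂v = -5(v - 3)(v - 2)(v + 1)(v + 4) = 0 at v ∈ {-4, -1, 2, 3}.
The Hessian is diagonal: diag(h_uu, h_vv). Second derivatives: h_uu(-4)=-450, h_uu(-3)=300, h_uu(1)=-300, h_uu(2)=450; h_vv(-4)=630, h_vv(-1)=-180, h_vv(2)=90, h_vv(3)=-140.
Local minima occur where both diagonal entries positive: (-3, -4), (-3, 2), (2, -4), (2, 2). Count: 4.

4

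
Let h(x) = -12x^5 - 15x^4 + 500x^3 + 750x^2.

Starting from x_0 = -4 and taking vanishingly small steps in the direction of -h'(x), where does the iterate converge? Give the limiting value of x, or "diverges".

h'(x) = -60x(x - 5)(x + 1)(x + 5), so h'(-4) = 6480.
Gradient descent moves in the -h' direction, i.e. x is decreasing.
The nearest critical point in that direction is x = -5, where h'' = 12000 > 0 (a local minimum). The iterate converges there.

-5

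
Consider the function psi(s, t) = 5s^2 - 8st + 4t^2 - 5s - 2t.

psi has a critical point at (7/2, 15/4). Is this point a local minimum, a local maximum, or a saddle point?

The Hessian of psi is constant: H = [[10, -8], [-8, 8]].
det(H) = 10·8 − (-8)² = 16.
det(H) > 0 and tr(H) = 18 > 0, so H is positive definite and the point is a local minimum.

local minimum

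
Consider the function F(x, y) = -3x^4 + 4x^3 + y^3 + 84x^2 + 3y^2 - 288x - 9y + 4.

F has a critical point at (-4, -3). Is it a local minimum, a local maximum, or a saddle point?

local maximum

The mixed partial ∂²F/∂x∂y is 0, so the Hessian at any point is diag(F_xx, F_yy) = diag(12(-3x^2 + 2x + 14), 6(y + 1)).
At (-4, -3): H = diag(-504, -12).
Both eigenvalues are negative, so H is negative definite: a local maximum.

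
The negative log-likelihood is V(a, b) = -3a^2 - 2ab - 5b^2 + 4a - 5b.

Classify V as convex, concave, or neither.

V is quadratic, so its Hessian is the constant matrix H = [[-6, -2], [-2, -10]].
det(H) = 56, tr(H) = -16.
det(H) > 0 and tr(H) < 0, so H is negative definite everywhere: concave.

concave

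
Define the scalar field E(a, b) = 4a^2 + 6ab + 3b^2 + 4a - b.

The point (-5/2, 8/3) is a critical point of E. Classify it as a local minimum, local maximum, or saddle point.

The Hessian of E is constant: H = [[8, 6], [6, 6]].
det(H) = 8·6 − 6² = 12.
det(H) > 0 and tr(H) = 14 > 0, so H is positive definite and the point is a local minimum.

local minimum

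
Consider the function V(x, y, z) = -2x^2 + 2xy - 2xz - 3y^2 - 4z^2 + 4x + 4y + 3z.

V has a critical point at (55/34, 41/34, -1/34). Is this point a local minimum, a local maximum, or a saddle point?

The Hessian is constant: H = [[-4, 2, -2], [2, -6, 0], [-2, 0, -8]].
Leading principal minors: Δ₁ = -4, Δ₂ = 20, Δ₃ = -136.
The minors alternate sign starting negative (−, +, −), so H is negative definite: a local maximum.

local maximum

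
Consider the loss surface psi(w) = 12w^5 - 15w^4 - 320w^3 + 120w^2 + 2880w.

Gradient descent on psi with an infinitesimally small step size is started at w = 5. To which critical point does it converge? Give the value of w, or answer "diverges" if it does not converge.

psi'(w) = 60(w - 4)(w - 2)(w + 2)(w + 3), so psi'(5) = 10080.
Gradient descent moves in the -psi' direction, i.e. w is decreasing.
The nearest critical point in that direction is w = 4, where psi'' = 5040 > 0 (a local minimum). The iterate converges there.

4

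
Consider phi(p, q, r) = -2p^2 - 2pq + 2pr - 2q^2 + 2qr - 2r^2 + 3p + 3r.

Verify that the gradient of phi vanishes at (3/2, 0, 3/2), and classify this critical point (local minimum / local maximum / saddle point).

local maximum

∇phi = (-4p - 2q + 2r + 3, -2p - 4q + 2r, 2p + 2q - 4r + 3); substituting (3/2, 0, 3/2) gives ∇phi = (0, 0, 0), so (3/2, 0, 3/2) is indeed a critical point.
The Hessian is constant: H = [[-4, -2, 2], [-2, -4, 2], [2, 2, -4]].
Leading principal minors: Δ₁ = -4, Δ₂ = 12, Δ₃ = -32.
The minors alternate sign starting negative (−, +, −), so H is negative definite: a local maximum.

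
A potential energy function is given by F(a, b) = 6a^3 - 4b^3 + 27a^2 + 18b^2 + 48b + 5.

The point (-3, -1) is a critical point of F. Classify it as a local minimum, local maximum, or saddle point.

The mixed partial ∂²F/∂a∂b is 0, so the Hessian at any point is diag(F_aa, F_bb) = diag(18(2a + 3), 12(-2b + 3)).
At (-3, -1): H = diag(-54, 60).
The eigenvalues have opposite signs, so H is indefinite: a saddle point.

saddle point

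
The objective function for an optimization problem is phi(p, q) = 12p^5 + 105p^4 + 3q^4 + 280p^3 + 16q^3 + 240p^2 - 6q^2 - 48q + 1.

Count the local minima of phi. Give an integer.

4

phi separates as a function of p plus a function of q, so ∇phi=0 decouples.
∂phi/∂p = 60p(p + 1)(p + 2)(p + 4) = 0 at p ∈ {-4, -2, -1, 0}; ∂phi/∂q = 12(q - 1)(q + 1)(q + 4) = 0 at q ∈ {-4, -1, 1}.
The Hessian is diagonal: diag(phi_pp, phi_qq). Second derivatives: phi_pp(-4)=-1440, phi_pp(-2)=240, phi_pp(-1)=-180, phi_pp(0)=480; phi_qq(-4)=180, phi_qq(-1)=-72, phi_qq(1)=120.
Local minima occur where both diagonal entries positive: (-2, -4), (-2, 1), (0, -4), (0, 1). Count: 4.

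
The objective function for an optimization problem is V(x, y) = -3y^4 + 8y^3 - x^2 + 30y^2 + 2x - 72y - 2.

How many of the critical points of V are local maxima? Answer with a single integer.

2

V separates as a function of x plus a function of y, so ∇V=0 decouples.
∂V/∂x = -2(x - 1) = 0 at x ∈ {1}; ∂V/∂y = -12(y - 3)(y - 1)(y + 2) = 0 at y ∈ {-2, 1, 3}.
The Hessian is diagonal: diag(V_xx, V_yy). Second derivatives: V_xx(1)=-2; V_yy(-2)=-180, V_yy(1)=72, V_yy(3)=-120.
Local maxima occur where both diagonal entries negative: (1, -2), (1, 3). Count: 2.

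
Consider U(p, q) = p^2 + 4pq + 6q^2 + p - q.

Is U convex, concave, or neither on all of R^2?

U is quadratic, so its Hessian is the constant matrix H = [[2, 4], [4, 12]].
det(H) = 8, tr(H) = 14.
det(H) > 0 and tr(H) > 0, so H is positive definite everywhere: convex.

convex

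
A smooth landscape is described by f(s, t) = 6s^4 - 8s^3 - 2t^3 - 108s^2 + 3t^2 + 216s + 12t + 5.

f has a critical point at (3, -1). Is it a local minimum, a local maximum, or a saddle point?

local minimum

The mixed partial ∂²f/∂s∂t is 0, so the Hessian at any point is diag(f_ss, f_tt) = diag(24(3s^2 - 2s - 9), 6(-2t + 1)).
At (3, -1): H = diag(288, 18).
Both eigenvalues are positive, so H is positive definite: a local minimum.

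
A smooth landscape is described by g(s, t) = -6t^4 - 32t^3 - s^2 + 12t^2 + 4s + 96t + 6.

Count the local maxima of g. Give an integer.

2

g separates as a function of s plus a function of t, so ∇g=0 decouples.
∂g/∂s = -2(s - 2) = 0 at s ∈ {2}; ∂g/∂t = -24(t - 1)(t + 1)(t + 4) = 0 at t ∈ {-4, -1, 1}.
The Hessian is diagonal: diag(g_ss, g_tt). Second derivatives: g_ss(2)=-2; g_tt(-4)=-360, g_tt(-1)=144, g_tt(1)=-240.
Local maxima occur where both diagonal entries negative: (2, -4), (2, 1). Count: 2.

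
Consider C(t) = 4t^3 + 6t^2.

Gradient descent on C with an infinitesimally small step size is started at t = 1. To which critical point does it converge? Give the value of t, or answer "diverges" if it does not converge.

0

C'(t) = 12t(t + 1), so C'(1) = 24.
Gradient descent moves in the -C' direction, i.e. t is decreasing.
The nearest critical point in that direction is t = 0, where C'' = 12 > 0 (a local minimum). The iterate converges there.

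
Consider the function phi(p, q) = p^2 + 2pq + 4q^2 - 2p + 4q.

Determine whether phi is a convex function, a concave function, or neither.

phi is quadratic, so its Hessian is the constant matrix H = [[2, 2], [2, 8]].
det(H) = 12, tr(H) = 10.
det(H) > 0 and tr(H) > 0, so H is positive definite everywhere: convex.

convex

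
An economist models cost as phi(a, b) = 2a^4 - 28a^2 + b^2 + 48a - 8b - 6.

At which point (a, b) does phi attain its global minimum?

phi(a,b) separates as P(a) + Q(b) − 6, so its minimum is min P + min Q − 6.
P'(a) = 8(a - 2)(a - 1)(a + 3) vanishes at a ∈ {-3, 1, 2}; Q'(b) = 2b - 8 vanishes at b ∈ {4}.
Local minima of P (where P''>0): P(-3)=-234, P(2)=16. Local minima of Q: Q(4)=-16.
So the global minimum of phi is P(-3) + Q(4) − 6 = -234 − 16 − 6 = -256, attained at (-3, 4).

(-3, 4)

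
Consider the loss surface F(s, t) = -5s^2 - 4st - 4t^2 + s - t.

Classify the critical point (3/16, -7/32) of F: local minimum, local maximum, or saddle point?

local maximum

The Hessian of F is constant: H = [[-10, -4], [-4, -8]].
det(H) = (-10)·(-8) − (-4)² = 64.
det(H) > 0 and tr(H) = -18 < 0, so H is negative definite and the point is a local maximum.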